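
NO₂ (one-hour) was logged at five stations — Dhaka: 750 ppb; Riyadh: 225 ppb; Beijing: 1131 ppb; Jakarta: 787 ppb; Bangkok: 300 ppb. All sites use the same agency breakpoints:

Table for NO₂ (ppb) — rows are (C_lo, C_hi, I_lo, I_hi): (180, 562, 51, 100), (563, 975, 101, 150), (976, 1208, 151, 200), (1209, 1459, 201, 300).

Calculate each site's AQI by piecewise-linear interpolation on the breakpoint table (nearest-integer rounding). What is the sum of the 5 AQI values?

558

Dhaka: row 563–975 (AQI 101–150). (150−101)·(750−563)/(975−563) + 101 = 49·187/412 + 101 ≈ 123.24 → 123.
Riyadh: 225 ∈ [180, 562] ↔ index [51, 100].
51 + (225−180)·(100−51)/(562−180) = 51 + 45·49/382 ≈ 56.77, so AQI = 57.
Beijing: row 976–1208 (AQI 151–200). (200−151)·(1131−976)/(1208−976) + 151 = 49·155/232 + 151 ≈ 183.74 → 184.
Jakarta 787: bracket 563–975 → index 101–150; slope 49/412, offset 224.
AQI = 101 + 49/412·224 ≈ 127.64 ⇒ 128.
Bangkok: row 180–562 (AQI 51–100). (100−51)·(300−180)/(562−180) + 51 = 49·120/382 + 51 ≈ 66.39 → 66.
AQIs: Dhaka=123, Riyadh=57, Beijing=184, Jakarta=128, Bangkok=66. Sum = 123 + 57 + 184 + 128 + 66 = 558.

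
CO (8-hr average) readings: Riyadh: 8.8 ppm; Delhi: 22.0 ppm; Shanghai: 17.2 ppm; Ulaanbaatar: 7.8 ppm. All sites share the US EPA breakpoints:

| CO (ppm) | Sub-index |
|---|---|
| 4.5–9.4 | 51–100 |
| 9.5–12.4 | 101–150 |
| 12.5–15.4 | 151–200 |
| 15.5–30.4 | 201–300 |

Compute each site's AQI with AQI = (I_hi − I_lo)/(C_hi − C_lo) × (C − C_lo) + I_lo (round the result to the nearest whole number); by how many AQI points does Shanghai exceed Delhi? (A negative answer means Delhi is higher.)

-32

Riyadh: 8.8 lies in 4.5–9.4, so I_lo=51, I_hi=100, C_lo=4.5, C_hi=9.4.
(100−51)/(9.4−4.5) × (8.8−4.5) + 51 = 49/4.9 × 4.3 + 51 ≈ 94.00 → 94.
Delhi: 22.0 ∈ [15.5, 30.4] ↔ index [201, 300].
201 + (22.0−15.5)·(300−201)/(30.4−15.5) = 201 + 6.5·99/14.9 ≈ 244.19, so AQI = 244.
Shanghai: 17.2 lies in 15.5–30.4, so I_lo=201, I_hi=300, C_lo=15.5, C_hi=30.4.
(300−201)/(30.4−15.5) × (17.2−15.5) + 201 = 99/14.9 × 1.7 + 201 ≈ 212.30 → 212.
Ulaanbaatar: row 4.5–9.4 (AQI 51–100). (100−51)·(7.8−4.5)/(9.4−4.5) + 51 = 49·3.3/4.9 + 51 ≈ 84.00 → 84.
AQIs: Riyadh=94, Delhi=244, Shanghai=212, Ulaanbaatar=84. Shanghai (212) − Delhi (244) = -32.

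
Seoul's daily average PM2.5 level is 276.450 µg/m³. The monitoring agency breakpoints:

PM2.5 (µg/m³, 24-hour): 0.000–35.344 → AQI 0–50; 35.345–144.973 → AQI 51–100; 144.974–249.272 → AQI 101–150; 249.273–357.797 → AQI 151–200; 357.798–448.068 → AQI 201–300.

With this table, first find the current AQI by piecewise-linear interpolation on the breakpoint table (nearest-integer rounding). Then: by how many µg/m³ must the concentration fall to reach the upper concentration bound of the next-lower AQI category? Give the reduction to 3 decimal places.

PM2.5 276.450: bracket 249.273–357.797 → index 151–200; slope 49/108.524, offset 27.177.
AQI = 151 + 49/108.524·27.177 ≈ 163.27 ⇒ 163.
Current AQI 163 is in the Unhealthy range (151–200). The next-lower category tops out at AQI 150, whose upper concentration bound is 249.272 µg/m³.
Reduction needed = 276.450 − 249.272 = 27.178 µg/m³.

27.178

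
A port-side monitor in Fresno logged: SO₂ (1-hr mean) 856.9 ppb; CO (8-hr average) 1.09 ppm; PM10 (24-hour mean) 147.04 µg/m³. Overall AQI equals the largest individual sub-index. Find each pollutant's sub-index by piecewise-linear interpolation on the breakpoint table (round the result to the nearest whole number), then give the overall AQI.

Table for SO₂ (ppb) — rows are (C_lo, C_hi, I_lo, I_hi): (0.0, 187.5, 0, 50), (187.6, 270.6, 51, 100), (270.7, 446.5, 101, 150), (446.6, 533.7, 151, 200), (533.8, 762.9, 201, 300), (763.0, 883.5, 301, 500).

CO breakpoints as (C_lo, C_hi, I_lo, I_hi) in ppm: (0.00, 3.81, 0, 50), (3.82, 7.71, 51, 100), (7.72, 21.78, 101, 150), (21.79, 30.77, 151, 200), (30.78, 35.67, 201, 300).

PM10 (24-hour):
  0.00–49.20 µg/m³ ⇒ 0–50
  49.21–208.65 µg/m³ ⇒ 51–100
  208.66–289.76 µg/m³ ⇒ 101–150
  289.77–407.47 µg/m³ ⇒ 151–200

SO₂: row 763.0–883.5 (AQI 301–500). (500−301)·(856.9−763.0)/(883.5−763.0) + 301 = 199·93.9/120.5 + 301 ≈ 456.07 → 456.
CO 1.09: bracket 0.00–3.81 → index 0–50; slope 50/3.81, offset 1.09.
AQI = 0 + 50/3.81·1.09 ≈ 14.30 ⇒ 14.
PM10: row 49.21–208.65 (AQI 51–100). (100−51)·(147.04−49.21)/(208.65−49.21) + 51 = 49·97.83/159.44 + 51 ≈ 81.07 → 81.
Sub-indices: SO₂→456, CO→14, PM10→81. Overall AQI = max = 456; dominant pollutant is SO₂.

456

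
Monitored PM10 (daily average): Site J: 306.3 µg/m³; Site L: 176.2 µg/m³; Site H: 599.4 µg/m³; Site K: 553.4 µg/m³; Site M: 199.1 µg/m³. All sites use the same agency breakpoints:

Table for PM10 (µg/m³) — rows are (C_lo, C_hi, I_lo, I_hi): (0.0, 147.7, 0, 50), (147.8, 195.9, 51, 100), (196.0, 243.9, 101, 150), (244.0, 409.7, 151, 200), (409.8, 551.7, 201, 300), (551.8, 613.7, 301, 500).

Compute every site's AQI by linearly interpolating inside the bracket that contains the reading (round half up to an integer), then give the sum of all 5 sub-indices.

1113

Site J 306.3: bracket 244.0–409.7 → index 151–200; slope 49/165.7, offset 62.3.
AQI = 151 + 49/165.7·62.3 ≈ 169.42 ⇒ 169.
Site L: 176.2 ∈ [147.8, 195.9] ↔ index [51, 100].
51 + (176.2−147.8)·(100−51)/(195.9−147.8) = 51 + 28.4·49/48.1 ≈ 79.93, so AQI = 80.
Site H: 599.4 lies in 551.8–613.7, so I_lo=301, I_hi=500, C_lo=551.8, C_hi=613.7.
(500−301)/(613.7−551.8) × (599.4−551.8) + 301 = 199/61.9 × 47.6 + 301 ≈ 454.03 → 454.
Site K: 553.4 ∈ [551.8, 613.7] ↔ index [301, 500].
301 + (553.4−551.8)·(500−301)/(613.7−551.8) = 301 + 1.6·199/61.9 ≈ 306.14, so AQI = 306.
Site M: row 196.0–243.9 (AQI 101–150). (150−101)·(199.1−196.0)/(243.9−196.0) + 101 = 49·3.1/47.9 + 101 ≈ 104.17 → 104.
AQIs: Site J=169, Site L=80, Site H=454, Site K=306, Site M=104. Sum = 169 + 80 + 454 + 306 + 104 = 1113.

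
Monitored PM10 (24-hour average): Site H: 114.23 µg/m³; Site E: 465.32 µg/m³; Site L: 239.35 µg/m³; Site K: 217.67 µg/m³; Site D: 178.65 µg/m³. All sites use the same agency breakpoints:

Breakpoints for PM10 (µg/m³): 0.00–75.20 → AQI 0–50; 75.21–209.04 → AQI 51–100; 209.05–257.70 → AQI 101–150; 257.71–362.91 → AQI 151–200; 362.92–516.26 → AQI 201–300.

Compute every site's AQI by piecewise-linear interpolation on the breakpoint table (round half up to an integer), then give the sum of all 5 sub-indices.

Site H: 114.23 ∈ [75.21, 209.04] ↔ index [51, 100].
51 + (114.23−75.21)·(100−51)/(209.04−75.21) = 51 + 39.02·49/133.83 ≈ 65.29, so AQI = 65.
Site E 465.32: bracket 362.92–516.26 → index 201–300; slope 99/153.34, offset 102.40.
AQI = 201 + 99/153.34·102.40 ≈ 267.11 ⇒ 267.
Site L: row 209.05–257.70 (AQI 101–150). (150−101)·(239.35−209.05)/(257.70−209.05) + 101 = 49·30.30/48.65 + 101 ≈ 131.52 → 132.
Site K: 217.67 ∈ [209.05, 257.70] ↔ index [101, 150].
101 + (217.67−209.05)·(150−101)/(257.70−209.05) = 101 + 8.62·49/48.65 ≈ 109.68, so AQI = 110.
Site D: row 75.21–209.04 (AQI 51–100). (100−51)·(178.65−75.21)/(209.04−75.21) + 51 = 49·103.44/133.83 + 51 ≈ 88.87 → 89.
AQIs: Site H=65, Site E=267, Site L=132, Site K=110, Site D=89. Sum = 65 + 267 + 132 + 110 + 89 = 663.

663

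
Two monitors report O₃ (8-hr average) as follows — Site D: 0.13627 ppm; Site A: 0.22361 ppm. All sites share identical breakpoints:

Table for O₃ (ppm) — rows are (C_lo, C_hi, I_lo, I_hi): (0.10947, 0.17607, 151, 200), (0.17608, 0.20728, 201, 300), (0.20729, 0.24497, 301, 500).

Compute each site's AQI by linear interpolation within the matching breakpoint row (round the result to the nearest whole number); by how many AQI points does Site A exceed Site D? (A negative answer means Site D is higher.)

216

Site D: row 0.10947–0.17607 (AQI 151–200). (200−151)·(0.13627−0.10947)/(0.17607−0.10947) + 151 = 49·0.02680/0.06660 + 151 ≈ 170.72 → 171.
Site A: row 0.20729–0.24497 (AQI 301–500). (500−301)·(0.22361−0.20729)/(0.24497−0.20729) + 301 = 199·0.01632/0.03768 + 301 ≈ 387.19 → 387.
AQIs: Site D=171, Site A=387. Site A (387) − Site D (171) = 216.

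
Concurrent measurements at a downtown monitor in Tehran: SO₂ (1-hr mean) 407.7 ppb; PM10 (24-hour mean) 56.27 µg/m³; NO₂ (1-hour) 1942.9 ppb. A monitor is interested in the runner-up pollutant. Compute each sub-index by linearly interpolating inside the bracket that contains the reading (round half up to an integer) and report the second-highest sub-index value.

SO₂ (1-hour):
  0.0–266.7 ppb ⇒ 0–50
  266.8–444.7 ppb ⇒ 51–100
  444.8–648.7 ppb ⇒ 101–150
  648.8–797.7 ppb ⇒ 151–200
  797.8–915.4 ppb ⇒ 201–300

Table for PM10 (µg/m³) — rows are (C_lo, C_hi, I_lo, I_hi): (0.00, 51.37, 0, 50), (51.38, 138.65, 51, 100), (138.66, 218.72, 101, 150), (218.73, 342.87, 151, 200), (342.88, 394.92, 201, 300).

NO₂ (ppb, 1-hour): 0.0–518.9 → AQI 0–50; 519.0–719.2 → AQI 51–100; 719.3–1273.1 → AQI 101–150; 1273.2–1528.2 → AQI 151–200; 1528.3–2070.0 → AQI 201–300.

90

SO₂: 407.7 ∈ [266.8, 444.7] ↔ index [51, 100].
51 + (407.7−266.8)·(100−51)/(444.7−266.8) = 51 + 140.9·49/177.9 ≈ 89.81, so AQI = 90.
PM10 56.27: bracket 51.38–138.65 → index 51–100; slope 49/87.27, offset 4.89.
AQI = 51 + 49/87.27·4.89 ≈ 53.75 ⇒ 54.
NO₂ 1942.9: bracket 1528.3–2070.0 → index 201–300; slope 99/541.7, offset 414.6.
AQI = 201 + 99/541.7·414.6 ≈ 276.77 ⇒ 277.
Sub-indices: SO₂→90, PM10→54, NO₂→277. Ranked high→low: 277, 90, 54. Second-highest sub-index = 90.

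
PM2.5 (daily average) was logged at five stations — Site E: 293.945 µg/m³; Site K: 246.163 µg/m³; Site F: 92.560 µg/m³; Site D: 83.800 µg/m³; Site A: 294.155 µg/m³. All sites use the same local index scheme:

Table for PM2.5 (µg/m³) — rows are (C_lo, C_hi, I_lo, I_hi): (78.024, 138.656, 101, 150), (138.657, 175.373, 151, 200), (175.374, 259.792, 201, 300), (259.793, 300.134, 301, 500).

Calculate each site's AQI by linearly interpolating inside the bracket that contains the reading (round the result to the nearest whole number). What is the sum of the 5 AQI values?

Site E: 293.945 ∈ [259.793, 300.134] ↔ index [301, 500].
301 + (293.945−259.793)·(500−301)/(300.134−259.793) = 301 + 34.152·199/40.341 ≈ 469.47, so AQI = 469.
Site K: row 175.374–259.792 (AQI 201–300). (300−201)·(246.163−175.374)/(259.792−175.374) + 201 = 99·70.789/84.418 + 201 ≈ 284.02 → 284.
Site F: 92.560 ∈ [78.024, 138.656] ↔ index [101, 150].
101 + (92.560−78.024)·(150−101)/(138.656−78.024) = 101 + 14.536·49/60.632 ≈ 112.75, so AQI = 113.
Site D: 83.800 lies in 78.024–138.656, so I_lo=101, I_hi=150, C_lo=78.024, C_hi=138.656.
(150−101)/(138.656−78.024) × (83.800−78.024) + 101 = 49/60.632 × 5.776 + 101 ≈ 105.67 → 106.
Site A: row 259.793–300.134 (AQI 301–500). (500−301)·(294.155−259.793)/(300.134−259.793) + 301 = 199·34.362/40.341 + 301 ≈ 470.51 → 471.
AQIs: Site E=469, Site K=284, Site F=113, Site D=106, Site A=471. Sum = 469 + 284 + 113 + 106 + 471 = 1443.

1443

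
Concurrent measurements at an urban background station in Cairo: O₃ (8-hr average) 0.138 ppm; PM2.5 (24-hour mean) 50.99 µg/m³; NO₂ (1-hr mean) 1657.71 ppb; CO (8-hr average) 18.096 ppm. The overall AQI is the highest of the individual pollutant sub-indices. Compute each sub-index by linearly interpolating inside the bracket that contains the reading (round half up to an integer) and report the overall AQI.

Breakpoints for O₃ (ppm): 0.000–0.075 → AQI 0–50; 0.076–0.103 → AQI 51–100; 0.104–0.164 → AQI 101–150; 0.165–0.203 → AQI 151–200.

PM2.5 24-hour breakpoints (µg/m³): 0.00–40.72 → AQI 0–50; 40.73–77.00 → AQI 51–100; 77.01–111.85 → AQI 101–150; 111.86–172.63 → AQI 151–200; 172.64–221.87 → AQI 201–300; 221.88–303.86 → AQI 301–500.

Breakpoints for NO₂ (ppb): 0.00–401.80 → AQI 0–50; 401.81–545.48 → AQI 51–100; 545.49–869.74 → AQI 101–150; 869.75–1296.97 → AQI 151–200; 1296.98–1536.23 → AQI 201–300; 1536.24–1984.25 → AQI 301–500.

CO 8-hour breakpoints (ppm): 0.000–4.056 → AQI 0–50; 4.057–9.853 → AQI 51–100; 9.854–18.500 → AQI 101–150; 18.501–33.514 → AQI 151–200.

355

O₃: 0.138 ∈ [0.104, 0.164] ↔ index [101, 150].
101 + (0.138−0.104)·(150−101)/(0.164−0.104) = 101 + 0.034·49/0.060 ≈ 128.77, so AQI = 129.
PM2.5: 50.99 lies in 40.73–77.00, so I_lo=51, I_hi=100, C_lo=40.73, C_hi=77.00.
(100−51)/(77.00−40.73) × (50.99−40.73) + 51 = 49/36.27 × 10.26 + 51 ≈ 64.86 → 65.
NO₂: row 1536.24–1984.25 (AQI 301–500). (500−301)·(1657.71−1536.24)/(1984.25−1536.24) + 301 = 199·121.47/448.01 + 301 ≈ 354.96 → 355.
CO: 18.096 ∈ [9.854, 18.500] ↔ index [101, 150].
101 + (18.096−9.854)·(150−101)/(18.500−9.854) = 101 + 8.242·49/8.646 ≈ 147.71, so AQI = 148.
Sub-indices: O₃→129, PM2.5→65, NO₂→355, CO→148. Overall AQI = max = 355; dominant pollutant is NO₂.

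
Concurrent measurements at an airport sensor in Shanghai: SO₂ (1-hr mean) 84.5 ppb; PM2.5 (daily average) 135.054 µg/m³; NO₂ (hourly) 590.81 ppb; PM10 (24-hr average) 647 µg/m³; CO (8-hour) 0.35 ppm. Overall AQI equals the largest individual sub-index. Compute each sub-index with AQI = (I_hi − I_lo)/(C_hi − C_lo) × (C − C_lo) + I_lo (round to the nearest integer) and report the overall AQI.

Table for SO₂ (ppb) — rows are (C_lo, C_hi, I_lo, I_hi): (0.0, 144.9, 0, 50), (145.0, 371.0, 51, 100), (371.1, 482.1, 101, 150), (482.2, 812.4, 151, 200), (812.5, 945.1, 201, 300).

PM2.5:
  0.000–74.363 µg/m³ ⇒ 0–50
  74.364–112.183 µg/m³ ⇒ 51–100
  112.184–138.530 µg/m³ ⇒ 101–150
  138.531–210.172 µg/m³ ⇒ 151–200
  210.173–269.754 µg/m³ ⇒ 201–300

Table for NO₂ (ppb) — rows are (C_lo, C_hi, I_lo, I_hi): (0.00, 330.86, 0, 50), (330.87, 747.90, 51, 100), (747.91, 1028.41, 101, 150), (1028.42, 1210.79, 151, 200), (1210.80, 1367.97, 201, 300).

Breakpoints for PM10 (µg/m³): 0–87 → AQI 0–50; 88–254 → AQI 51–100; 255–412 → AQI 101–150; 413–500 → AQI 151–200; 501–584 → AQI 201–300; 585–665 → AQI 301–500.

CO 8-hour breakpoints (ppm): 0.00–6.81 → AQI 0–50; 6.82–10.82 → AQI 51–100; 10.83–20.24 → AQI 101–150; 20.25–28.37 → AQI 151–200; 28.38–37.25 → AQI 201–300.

SO₂: row 0.0–144.9 (AQI 0–50). (50−0)·(84.5−0.0)/(144.9−0.0) + 0 = 50·84.5/144.9 + 0 ≈ 29.16 → 29.
PM2.5 135.054: bracket 112.184–138.530 → index 101–150; slope 49/26.346, offset 22.870.
AQI = 101 + 49/26.346·22.870 ≈ 143.54 ⇒ 144.
NO₂: row 330.87–747.90 (AQI 51–100). (100−51)·(590.81−330.87)/(747.90−330.87) + 51 = 49·259.94/417.03 + 51 ≈ 81.54 → 82.
PM10: 647 ∈ [585, 665] ↔ index [301, 500].
301 + (647−585)·(500−301)/(665−585) = 301 + 62·199/80 ≈ 455.23, so AQI = 455.
CO: 0.35 lies in 0.00–6.81, so I_lo=0, I_hi=50, C_lo=0.00, C_hi=6.81.
(50−0)/(6.81−0.00) × (0.35−0.00) + 0 = 50/6.81 × 0.35 + 0 ≈ 2.57 → 3.
Sub-indices: SO₂→29, PM2.5→144, NO₂→82, PM10→455, CO→3. Overall AQI = max = 455; dominant pollutant is PM10.

455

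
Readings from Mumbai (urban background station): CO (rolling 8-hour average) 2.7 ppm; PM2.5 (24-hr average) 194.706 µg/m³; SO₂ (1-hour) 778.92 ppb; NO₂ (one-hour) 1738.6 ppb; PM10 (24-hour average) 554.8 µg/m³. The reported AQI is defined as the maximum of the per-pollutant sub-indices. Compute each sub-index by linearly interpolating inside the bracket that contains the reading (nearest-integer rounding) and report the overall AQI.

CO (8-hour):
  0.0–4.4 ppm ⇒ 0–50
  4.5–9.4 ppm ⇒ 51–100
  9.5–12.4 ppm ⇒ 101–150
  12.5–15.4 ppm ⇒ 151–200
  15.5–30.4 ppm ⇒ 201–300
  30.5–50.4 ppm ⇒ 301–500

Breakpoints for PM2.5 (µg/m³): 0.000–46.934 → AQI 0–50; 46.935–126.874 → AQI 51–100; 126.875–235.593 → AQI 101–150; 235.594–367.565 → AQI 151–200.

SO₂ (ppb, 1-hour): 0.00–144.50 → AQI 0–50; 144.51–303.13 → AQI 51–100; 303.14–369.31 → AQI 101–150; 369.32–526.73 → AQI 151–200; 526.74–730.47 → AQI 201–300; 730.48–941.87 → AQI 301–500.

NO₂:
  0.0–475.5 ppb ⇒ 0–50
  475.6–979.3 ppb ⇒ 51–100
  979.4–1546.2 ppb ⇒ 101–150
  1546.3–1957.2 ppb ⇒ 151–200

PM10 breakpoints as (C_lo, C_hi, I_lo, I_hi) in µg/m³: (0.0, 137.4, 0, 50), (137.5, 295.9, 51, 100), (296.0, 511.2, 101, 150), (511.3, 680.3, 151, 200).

CO: 2.7 ∈ [0.0, 4.4] ↔ index [0, 50].
0 + (2.7−0.0)·(50−0)/(4.4−0.0) = 0 + 2.7·50/4.4 ≈ 30.68, so AQI = 31.
PM2.5: 194.706 ∈ [126.875, 235.593] ↔ index [101, 150].
101 + (194.706−126.875)·(150−101)/(235.593−126.875) = 101 + 67.831·49/108.718 ≈ 131.57, so AQI = 132.
SO₂: 778.92 ∈ [730.48, 941.87] ↔ index [301, 500].
301 + (778.92−730.48)·(500−301)/(941.87−730.48) = 301 + 48.44·199/211.39 ≈ 346.60, so AQI = 347.
NO₂: row 1546.3–1957.2 (AQI 151–200). (200−151)·(1738.6−1546.3)/(1957.2−1546.3) + 151 = 49·192.3/410.9 + 151 ≈ 173.93 → 174.
PM10 554.8: bracket 511.3–680.3 → index 151–200; slope 49/169.0, offset 43.5.
AQI = 151 + 49/169.0·43.5 ≈ 163.61 ⇒ 164.
Sub-indices: CO→31, PM2.5→132, SO₂→347, NO₂→174, PM10→164. Overall AQI = max = 347; dominant pollutant is SO₂.

347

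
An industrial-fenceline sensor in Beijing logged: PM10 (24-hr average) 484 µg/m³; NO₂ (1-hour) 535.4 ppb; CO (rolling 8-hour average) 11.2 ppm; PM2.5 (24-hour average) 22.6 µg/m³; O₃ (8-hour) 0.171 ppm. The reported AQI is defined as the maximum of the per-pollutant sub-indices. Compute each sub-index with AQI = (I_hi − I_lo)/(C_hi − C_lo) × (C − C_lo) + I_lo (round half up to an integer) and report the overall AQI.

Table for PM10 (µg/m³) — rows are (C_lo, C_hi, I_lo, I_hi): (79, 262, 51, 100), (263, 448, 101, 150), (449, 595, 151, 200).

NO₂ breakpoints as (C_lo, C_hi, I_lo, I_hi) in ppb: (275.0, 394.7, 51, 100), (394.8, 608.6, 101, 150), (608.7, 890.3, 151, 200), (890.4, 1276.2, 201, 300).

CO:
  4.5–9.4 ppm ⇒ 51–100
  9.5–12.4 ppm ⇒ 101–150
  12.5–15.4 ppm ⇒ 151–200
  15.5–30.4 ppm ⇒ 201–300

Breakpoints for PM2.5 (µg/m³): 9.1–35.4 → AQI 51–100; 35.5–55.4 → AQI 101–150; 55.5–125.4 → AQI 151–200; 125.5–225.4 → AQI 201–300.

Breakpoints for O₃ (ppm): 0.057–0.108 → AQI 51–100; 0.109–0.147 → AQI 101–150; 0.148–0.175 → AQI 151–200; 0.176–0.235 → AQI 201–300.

193

PM10: 484 ∈ [449, 595] ↔ index [151, 200].
151 + (484−449)·(200−151)/(595−449) = 151 + 35·49/146 ≈ 162.75, so AQI = 163.
NO₂ 535.4: bracket 394.8–608.6 → index 101–150; slope 49/213.8, offset 140.6.
AQI = 101 + 49/213.8·140.6 ≈ 133.22 ⇒ 133.
CO: 11.2 lies in 9.5–12.4, so I_lo=101, I_hi=150, C_lo=9.5, C_hi=12.4.
(150−101)/(12.4−9.5) × (11.2−9.5) + 101 = 49/2.9 × 1.7 + 101 ≈ 129.72 → 130.
PM2.5: row 9.1–35.4 (AQI 51–100). (100−51)·(22.6−9.1)/(35.4−9.1) + 51 = 49·13.5/26.3 + 51 ≈ 76.15 → 76.
O₃: 0.171 ∈ [0.148, 0.175] ↔ index [151, 200].
151 + (0.171−0.148)·(200−151)/(0.175−0.148) = 151 + 0.023·49/0.027 ≈ 192.74, so AQI = 193.
Sub-indices: PM10→163, NO₂→133, CO→130, PM2.5→76, O₃→193. Overall AQI = max = 193; dominant pollutant is O₃.
AQI 193: Unhealthy.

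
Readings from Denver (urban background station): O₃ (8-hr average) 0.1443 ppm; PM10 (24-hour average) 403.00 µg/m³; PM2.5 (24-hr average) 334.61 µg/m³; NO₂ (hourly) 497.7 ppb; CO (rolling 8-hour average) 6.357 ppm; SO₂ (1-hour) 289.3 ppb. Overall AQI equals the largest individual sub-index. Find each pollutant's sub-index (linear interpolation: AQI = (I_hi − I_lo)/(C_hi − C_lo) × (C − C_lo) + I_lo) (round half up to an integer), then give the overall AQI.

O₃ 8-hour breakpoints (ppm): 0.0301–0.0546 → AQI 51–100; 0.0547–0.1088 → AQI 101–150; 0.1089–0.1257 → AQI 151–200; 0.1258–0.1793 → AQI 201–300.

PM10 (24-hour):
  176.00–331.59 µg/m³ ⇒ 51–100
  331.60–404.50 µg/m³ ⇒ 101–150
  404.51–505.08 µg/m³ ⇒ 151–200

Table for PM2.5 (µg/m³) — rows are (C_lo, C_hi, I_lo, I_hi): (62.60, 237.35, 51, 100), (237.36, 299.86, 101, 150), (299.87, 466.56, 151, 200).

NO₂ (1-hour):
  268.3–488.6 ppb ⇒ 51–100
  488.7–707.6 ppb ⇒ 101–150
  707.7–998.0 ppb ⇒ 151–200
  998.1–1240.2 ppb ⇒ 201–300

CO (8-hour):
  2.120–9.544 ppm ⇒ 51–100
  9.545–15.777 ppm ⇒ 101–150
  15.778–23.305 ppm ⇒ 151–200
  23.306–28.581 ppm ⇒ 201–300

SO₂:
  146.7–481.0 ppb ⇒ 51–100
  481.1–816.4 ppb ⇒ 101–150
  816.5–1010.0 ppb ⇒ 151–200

235

O₃: 0.1443 ∈ [0.1258, 0.1793] ↔ index [201, 300].
201 + (0.1443−0.1258)·(300−201)/(0.1793−0.1258) = 201 + 0.0185·99/0.0535 ≈ 235.23, so AQI = 235.
PM10 403.00: bracket 331.60–404.50 → index 101–150; slope 49/72.90, offset 71.40.
AQI = 101 + 49/72.90·71.40 ≈ 148.99 ⇒ 149.
PM2.5: 334.61 ∈ [299.87, 466.56] ↔ index [151, 200].
151 + (334.61−299.87)·(200−151)/(466.56−299.87) = 151 + 34.74·49/166.69 ≈ 161.21, so AQI = 161.
NO₂: row 488.7–707.6 (AQI 101–150). (150−101)·(497.7−488.7)/(707.6−488.7) + 101 = 49·9.0/218.9 + 101 ≈ 103.01 → 103.
CO 6.357: bracket 2.120–9.544 → index 51–100; slope 49/7.424, offset 4.237.
AQI = 51 + 49/7.424·4.237 ≈ 78.97 ⇒ 79.
SO₂: 289.3 ∈ [146.7, 481.0] ↔ index [51, 100].
51 + (289.3−146.7)·(100−51)/(481.0−146.7) = 51 + 142.6·49/334.3 ≈ 71.90, so AQI = 72.
Sub-indices: O₃→235, PM10→149, PM2.5→161, NO₂→103, CO→79, SO₂→72. Overall AQI = max = 235; dominant pollutant is O₃.
AQI 235: Very Unhealthy.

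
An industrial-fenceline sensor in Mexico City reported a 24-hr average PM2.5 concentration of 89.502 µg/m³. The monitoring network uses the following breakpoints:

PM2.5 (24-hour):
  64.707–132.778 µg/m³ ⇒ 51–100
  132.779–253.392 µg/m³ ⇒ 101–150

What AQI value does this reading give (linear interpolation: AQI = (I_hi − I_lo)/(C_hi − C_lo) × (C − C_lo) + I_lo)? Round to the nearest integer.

PM2.5 89.502: bracket 64.707–132.778 → index 51–100; slope 49/68.071, offset 24.795.
AQI = 51 + 49/68.071·24.795 ≈ 68.85 ⇒ 69.

69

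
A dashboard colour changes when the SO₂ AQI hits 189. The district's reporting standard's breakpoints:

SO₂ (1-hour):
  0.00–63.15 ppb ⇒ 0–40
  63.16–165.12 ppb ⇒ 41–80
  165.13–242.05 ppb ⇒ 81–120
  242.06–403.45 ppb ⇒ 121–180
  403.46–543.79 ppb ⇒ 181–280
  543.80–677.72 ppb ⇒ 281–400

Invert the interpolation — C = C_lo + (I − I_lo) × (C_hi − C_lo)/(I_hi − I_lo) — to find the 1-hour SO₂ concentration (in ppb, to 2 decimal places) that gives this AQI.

AQI 189 lies in the 181–280 band, which corresponds to 403.46–543.79 ppb.
C = 403.46 + (189−181)×(543.79−403.46)/(280−181) = 403.46 + 8×140.33/99 ≈ 414.7998 ppb → 414.80 ppb to 2 dp.

414.80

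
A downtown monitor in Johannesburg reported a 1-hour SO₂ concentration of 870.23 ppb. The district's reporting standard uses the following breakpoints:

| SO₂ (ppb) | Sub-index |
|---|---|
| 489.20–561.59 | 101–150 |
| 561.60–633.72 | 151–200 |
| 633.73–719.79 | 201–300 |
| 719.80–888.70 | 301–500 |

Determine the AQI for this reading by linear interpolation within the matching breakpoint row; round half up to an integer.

SO₂: 870.23 ∈ [719.80, 888.70] ↔ index [301, 500].
301 + (870.23−719.80)·(500−301)/(888.70−719.80) = 301 + 150.43·199/168.90 ≈ 478.24, so AQI = 478.
AQI 478 falls in the Hazardous category.

478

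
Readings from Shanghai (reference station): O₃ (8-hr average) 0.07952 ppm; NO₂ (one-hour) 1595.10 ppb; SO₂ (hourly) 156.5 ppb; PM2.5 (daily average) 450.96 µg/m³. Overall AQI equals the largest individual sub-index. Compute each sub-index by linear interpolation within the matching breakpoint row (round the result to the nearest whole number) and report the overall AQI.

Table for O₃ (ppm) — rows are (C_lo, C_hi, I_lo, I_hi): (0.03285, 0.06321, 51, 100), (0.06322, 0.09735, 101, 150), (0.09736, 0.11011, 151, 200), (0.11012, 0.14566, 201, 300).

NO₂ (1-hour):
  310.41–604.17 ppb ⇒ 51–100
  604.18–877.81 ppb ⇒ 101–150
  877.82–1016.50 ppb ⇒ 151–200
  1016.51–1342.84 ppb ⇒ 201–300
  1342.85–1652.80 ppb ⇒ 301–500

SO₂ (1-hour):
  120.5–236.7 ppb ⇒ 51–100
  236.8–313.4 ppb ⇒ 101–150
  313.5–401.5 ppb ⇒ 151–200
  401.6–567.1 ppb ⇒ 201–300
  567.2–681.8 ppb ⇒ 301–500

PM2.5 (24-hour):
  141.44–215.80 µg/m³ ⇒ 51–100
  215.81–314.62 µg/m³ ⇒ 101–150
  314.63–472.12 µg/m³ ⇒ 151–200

O₃ 0.07952: bracket 0.06322–0.09735 → index 101–150; slope 49/0.03413, offset 0.01630.
AQI = 101 + 49/0.03413·0.01630 ≈ 124.40 ⇒ 124.
NO₂: 1595.10 ∈ [1342.85, 1652.80] ↔ index [301, 500].
301 + (1595.10−1342.85)·(500−301)/(1652.80−1342.85) = 301 + 252.25·199/309.95 ≈ 462.95, so AQI = 463.
SO₂: 156.5 ∈ [120.5, 236.7] ↔ index [51, 100].
51 + (156.5−120.5)·(100−51)/(236.7−120.5) = 51 + 36.0·49/116.2 ≈ 66.18, so AQI = 66.
PM2.5: 450.96 lies in 314.63–472.12, so I_lo=151, I_hi=200, C_lo=314.63, C_hi=472.12.
(200−151)/(472.12−314.63) × (450.96−314.63) + 151 = 49/157.49 × 136.33 + 151 ≈ 193.42 → 193.
Sub-indices: O₃→124, NO₂→463, SO₂→66, PM2.5→193. Overall AQI = max = 463; dominant pollutant is NO₂.

463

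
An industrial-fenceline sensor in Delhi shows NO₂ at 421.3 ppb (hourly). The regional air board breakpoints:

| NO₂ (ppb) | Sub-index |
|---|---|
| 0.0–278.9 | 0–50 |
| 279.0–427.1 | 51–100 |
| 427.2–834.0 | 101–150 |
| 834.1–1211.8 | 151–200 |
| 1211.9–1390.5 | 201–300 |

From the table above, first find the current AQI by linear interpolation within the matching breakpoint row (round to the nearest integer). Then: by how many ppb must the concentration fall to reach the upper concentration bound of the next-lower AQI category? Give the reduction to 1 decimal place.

142.4

NO₂: row 279.0–427.1 (AQI 51–100). (100−51)·(421.3−279.0)/(427.1−279.0) + 51 = 49·142.3/148.1 + 51 ≈ 98.08 → 98.
Current AQI 98 is in the Moderate range (51–100). The next-lower category tops out at AQI 50, whose upper concentration bound is 278.9 ppb.
Reduction needed = 421.3 − 278.9 = 142.4 ppb.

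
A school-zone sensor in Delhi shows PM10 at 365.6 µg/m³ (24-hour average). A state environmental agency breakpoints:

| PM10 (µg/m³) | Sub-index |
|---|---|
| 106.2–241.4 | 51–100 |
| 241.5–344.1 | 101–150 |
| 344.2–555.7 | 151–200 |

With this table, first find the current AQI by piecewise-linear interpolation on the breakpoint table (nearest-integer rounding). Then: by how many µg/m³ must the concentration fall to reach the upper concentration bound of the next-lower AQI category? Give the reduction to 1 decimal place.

21.5

PM10: 365.6 ∈ [344.2, 555.7] ↔ index [151, 200].
151 + (365.6−344.2)·(200−151)/(555.7−344.2) = 151 + 21.4·49/211.5 ≈ 155.96, so AQI = 156.
Current AQI 156 is in the Unhealthy range (151–200). The next-lower category tops out at AQI 150, whose upper concentration bound is 344.1 µg/m³.
Reduction needed = 365.6 − 344.1 = 21.5 µg/m³.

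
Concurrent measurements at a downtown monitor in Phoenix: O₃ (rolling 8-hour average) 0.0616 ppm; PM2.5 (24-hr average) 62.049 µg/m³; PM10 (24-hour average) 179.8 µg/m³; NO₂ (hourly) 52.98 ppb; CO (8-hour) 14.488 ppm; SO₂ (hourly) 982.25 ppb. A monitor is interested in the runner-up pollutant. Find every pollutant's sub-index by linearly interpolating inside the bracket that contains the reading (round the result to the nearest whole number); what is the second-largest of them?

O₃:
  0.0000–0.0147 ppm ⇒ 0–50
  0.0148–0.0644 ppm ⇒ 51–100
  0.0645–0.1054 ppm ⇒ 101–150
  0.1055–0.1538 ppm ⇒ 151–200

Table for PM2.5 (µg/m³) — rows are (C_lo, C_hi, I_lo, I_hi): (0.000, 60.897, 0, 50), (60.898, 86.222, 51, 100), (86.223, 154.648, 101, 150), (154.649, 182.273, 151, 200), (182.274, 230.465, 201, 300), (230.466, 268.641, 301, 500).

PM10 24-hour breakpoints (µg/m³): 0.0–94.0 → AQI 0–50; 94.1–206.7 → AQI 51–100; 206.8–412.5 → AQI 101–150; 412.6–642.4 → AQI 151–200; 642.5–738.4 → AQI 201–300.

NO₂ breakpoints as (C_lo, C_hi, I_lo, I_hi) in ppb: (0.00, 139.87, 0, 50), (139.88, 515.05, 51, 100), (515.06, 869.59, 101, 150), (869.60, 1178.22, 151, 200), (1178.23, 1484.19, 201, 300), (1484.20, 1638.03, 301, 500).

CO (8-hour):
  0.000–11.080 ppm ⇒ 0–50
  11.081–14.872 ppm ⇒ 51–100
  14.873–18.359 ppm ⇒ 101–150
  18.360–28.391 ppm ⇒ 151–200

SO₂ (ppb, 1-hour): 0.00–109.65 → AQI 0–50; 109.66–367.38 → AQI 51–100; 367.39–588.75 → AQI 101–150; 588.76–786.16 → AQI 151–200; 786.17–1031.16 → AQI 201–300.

97

O₃: row 0.0148–0.0644 (AQI 51–100). (100−51)·(0.0616−0.0148)/(0.0644−0.0148) + 51 = 49·0.0468/0.0496 + 51 ≈ 97.23 → 97.
PM2.5: row 60.898–86.222 (AQI 51–100). (100−51)·(62.049−60.898)/(86.222−60.898) + 51 = 49·1.151/25.324 + 51 ≈ 53.23 → 53.
PM10: 179.8 lies in 94.1–206.7, so I_lo=51, I_hi=100, C_lo=94.1, C_hi=206.7.
(100−51)/(206.7−94.1) × (179.8−94.1) + 51 = 49/112.6 × 85.7 + 51 ≈ 88.29 → 88.
NO₂: row 0.00–139.87 (AQI 0–50). (50−0)·(52.98−0.00)/(139.87−0.00) + 0 = 50·52.98/139.87 + 0 ≈ 18.94 → 19.
CO 14.488: bracket 11.081–14.872 → index 51–100; slope 49/3.791, offset 3.407.
AQI = 51 + 49/3.791·3.407 ≈ 95.04 ⇒ 95.
SO₂: row 786.17–1031.16 (AQI 201–300). (300−201)·(982.25−786.17)/(1031.16−786.17) + 201 = 99·196.08/244.99 + 201 ≈ 280.24 → 280.
Sub-indices: O₃→97, PM2.5→53, PM10→88, NO₂→19, CO→95, SO₂→280. Ranked high→low: 280, 97, 95, 88, 53, 19. Second-highest sub-index = 97.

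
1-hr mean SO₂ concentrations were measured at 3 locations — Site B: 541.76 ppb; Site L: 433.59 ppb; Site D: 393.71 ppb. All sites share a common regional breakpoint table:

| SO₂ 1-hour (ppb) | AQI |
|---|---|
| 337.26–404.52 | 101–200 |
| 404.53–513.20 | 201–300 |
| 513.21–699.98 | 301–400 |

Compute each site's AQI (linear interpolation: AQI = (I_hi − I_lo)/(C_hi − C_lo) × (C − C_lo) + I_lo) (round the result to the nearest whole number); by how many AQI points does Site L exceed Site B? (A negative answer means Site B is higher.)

Site B: 541.76 lies in 513.21–699.98, so I_lo=301, I_hi=400, C_lo=513.21, C_hi=699.98.
(400−301)/(699.98−513.21) × (541.76−513.21) + 301 = 99/186.77 × 28.55 + 301 ≈ 316.13 → 316.
Site L: row 404.53–513.20 (AQI 201–300). (300−201)·(433.59−404.53)/(513.20−404.53) + 201 = 99·29.06/108.67 + 201 ≈ 227.47 → 227.
Site D: row 337.26–404.52 (AQI 101–200). (200−101)·(393.71−337.26)/(404.52−337.26) + 101 = 99·56.45/67.26 + 101 ≈ 184.09 → 184.
AQIs: Site B=316, Site L=227, Site D=184. Site L (227) − Site B (316) = -89.

-89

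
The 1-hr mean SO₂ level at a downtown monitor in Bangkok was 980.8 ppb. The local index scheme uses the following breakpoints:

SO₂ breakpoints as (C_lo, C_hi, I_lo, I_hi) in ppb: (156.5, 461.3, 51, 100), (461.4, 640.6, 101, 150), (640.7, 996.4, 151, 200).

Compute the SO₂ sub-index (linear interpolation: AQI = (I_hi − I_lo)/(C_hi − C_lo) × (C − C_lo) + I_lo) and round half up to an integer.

SO₂: 980.8 lies in 640.7–996.4, so I_lo=151, I_hi=200, C_lo=640.7, C_hi=996.4.
(200−151)/(996.4−640.7) × (980.8−640.7) + 151 = 49/355.7 × 340.1 + 151 ≈ 197.85 → 198.

198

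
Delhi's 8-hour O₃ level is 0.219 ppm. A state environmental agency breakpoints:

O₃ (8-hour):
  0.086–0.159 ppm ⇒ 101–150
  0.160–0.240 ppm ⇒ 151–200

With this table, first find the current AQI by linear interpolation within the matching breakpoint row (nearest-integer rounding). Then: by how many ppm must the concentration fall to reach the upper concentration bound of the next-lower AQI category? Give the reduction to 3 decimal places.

0.060

O₃: row 0.160–0.240 (AQI 151–200). (200−151)·(0.219−0.160)/(0.240−0.160) + 151 = 49·0.059/0.080 + 151 ≈ 187.14 → 187.
Current AQI 187 is in the Unhealthy range (151–200). The next-lower category tops out at AQI 150, whose upper concentration bound is 0.159 ppm.
Reduction needed = 0.219 − 0.159 = 0.060 ppm.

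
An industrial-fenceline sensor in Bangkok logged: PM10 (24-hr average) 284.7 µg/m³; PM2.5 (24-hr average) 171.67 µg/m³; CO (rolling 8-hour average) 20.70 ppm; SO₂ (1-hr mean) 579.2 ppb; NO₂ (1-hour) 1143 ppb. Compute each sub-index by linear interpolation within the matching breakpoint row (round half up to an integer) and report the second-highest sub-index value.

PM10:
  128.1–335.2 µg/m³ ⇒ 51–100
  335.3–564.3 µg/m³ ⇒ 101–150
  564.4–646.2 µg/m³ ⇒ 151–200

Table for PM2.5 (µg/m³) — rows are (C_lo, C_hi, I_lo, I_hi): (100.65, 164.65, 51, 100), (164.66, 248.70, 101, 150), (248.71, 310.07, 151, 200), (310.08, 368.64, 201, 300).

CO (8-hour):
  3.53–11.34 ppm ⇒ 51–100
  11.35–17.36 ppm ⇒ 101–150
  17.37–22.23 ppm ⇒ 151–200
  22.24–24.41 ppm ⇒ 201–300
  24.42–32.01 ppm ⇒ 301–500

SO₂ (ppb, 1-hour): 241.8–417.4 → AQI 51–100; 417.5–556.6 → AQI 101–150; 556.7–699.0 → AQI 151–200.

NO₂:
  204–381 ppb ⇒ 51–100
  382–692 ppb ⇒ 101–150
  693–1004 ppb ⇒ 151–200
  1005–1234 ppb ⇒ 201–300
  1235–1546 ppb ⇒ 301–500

PM10: 284.7 lies in 128.1–335.2, so I_lo=51, I_hi=100, C_lo=128.1, C_hi=335.2.
(100−51)/(335.2−128.1) × (284.7−128.1) + 51 = 49/207.1 × 156.6 + 51 ≈ 88.05 → 88.
PM2.5: 171.67 lies in 164.66–248.70, so I_lo=101, I_hi=150, C_lo=164.66, C_hi=248.70.
(150−101)/(248.70−164.66) × (171.67−164.66) + 101 = 49/84.04 × 7.01 + 101 ≈ 105.09 → 105.
CO: 20.70 lies in 17.37–22.23, so I_lo=151, I_hi=200, C_lo=17.37, C_hi=22.23.
(200−151)/(22.23−17.37) × (20.70−17.37) + 151 = 49/4.86 × 3.33 + 151 ≈ 184.57 → 185.
SO₂ 579.2: bracket 556.7–699.0 → index 151–200; slope 49/142.3, offset 22.5.
AQI = 151 + 49/142.3·22.5 ≈ 158.75 ⇒ 159.
NO₂ 1143: bracket 1005–1234 → index 201–300; slope 99/229, offset 138.
AQI = 201 + 99/229·138 ≈ 260.66 ⇒ 261.
Sub-indices: PM10→88, PM2.5→105, CO→185, SO₂→159, NO₂→261. Ranked high→low: 261, 185, 159, 105, 88. Second-highest sub-index = 185.

185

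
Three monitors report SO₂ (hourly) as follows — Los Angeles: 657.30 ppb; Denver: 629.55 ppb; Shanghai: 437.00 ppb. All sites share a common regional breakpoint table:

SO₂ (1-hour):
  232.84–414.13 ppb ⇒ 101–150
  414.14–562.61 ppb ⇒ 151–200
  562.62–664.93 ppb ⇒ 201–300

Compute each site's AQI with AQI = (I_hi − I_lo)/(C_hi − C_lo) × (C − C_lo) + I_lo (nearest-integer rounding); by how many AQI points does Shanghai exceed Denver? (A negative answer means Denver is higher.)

-107

Los Angeles 657.30: bracket 562.62–664.93 → index 201–300; slope 99/102.31, offset 94.68.
AQI = 201 + 99/102.31·94.68 ≈ 292.62 ⇒ 293.
Denver: 629.55 lies in 562.62–664.93, so I_lo=201, I_hi=300, C_lo=562.62, C_hi=664.93.
(300−201)/(664.93−562.62) × (629.55−562.62) + 201 = 99/102.31 × 66.93 + 201 ≈ 265.76 → 266.
Shanghai 437.00: bracket 414.14–562.61 → index 151–200; slope 49/148.47, offset 22.86.
AQI = 151 + 49/148.47·22.86 ≈ 158.54 ⇒ 159.
AQIs: Los Angeles=293, Denver=266, Shanghai=159. Shanghai (159) − Denver (266) = -107.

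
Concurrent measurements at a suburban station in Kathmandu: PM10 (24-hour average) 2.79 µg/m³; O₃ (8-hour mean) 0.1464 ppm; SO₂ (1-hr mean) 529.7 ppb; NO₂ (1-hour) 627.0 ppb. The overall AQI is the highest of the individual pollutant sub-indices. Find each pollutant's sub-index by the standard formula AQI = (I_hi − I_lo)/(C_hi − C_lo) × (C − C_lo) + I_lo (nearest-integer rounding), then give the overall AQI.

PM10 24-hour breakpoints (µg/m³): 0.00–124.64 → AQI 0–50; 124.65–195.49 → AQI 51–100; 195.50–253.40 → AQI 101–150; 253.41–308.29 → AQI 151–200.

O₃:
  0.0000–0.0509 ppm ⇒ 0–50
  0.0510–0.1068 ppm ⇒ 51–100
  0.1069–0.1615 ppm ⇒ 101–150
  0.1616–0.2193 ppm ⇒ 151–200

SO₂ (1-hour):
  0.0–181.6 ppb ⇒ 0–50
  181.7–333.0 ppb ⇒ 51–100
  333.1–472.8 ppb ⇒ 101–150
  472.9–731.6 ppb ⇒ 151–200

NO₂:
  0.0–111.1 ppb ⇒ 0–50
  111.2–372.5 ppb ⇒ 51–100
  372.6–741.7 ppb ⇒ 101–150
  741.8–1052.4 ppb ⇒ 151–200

PM10: row 0.00–124.64 (AQI 0–50). (50−0)·(2.79−0.00)/(124.64−0.00) + 0 = 50·2.79/124.64 + 0 ≈ 1.12 → 1.
O₃ 0.1464: bracket 0.1069–0.1615 → index 101–150; slope 49/0.0546, offset 0.0395.
AQI = 101 + 49/0.0546·0.0395 ≈ 136.45 ⇒ 136.
SO₂: 529.7 lies in 472.9–731.6, so I_lo=151, I_hi=200, C_lo=472.9, C_hi=731.6.
(200−151)/(731.6−472.9) × (529.7−472.9) + 151 = 49/258.7 × 56.8 + 151 ≈ 161.76 → 162.
NO₂ 627.0: bracket 372.6–741.7 → index 101–150; slope 49/369.1, offset 254.4.
AQI = 101 + 49/369.1·254.4 ≈ 134.77 ⇒ 135.
Sub-indices: PM10→1, O₃→136, SO₂→162, NO₂→135. Overall AQI = max = 162; dominant pollutant is SO₂.

162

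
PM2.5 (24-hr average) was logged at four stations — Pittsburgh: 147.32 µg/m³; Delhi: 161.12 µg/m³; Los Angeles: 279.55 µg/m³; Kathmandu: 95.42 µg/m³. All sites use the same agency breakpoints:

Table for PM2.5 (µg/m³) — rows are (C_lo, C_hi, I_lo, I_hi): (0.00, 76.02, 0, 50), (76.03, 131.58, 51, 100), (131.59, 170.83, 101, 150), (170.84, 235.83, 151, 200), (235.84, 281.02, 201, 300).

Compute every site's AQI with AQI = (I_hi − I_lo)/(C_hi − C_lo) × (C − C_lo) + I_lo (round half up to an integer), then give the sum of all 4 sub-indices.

Pittsburgh: 147.32 lies in 131.59–170.83, so I_lo=101, I_hi=150, C_lo=131.59, C_hi=170.83.
(150−101)/(170.83−131.59) × (147.32−131.59) + 101 = 49/39.24 × 15.73 + 101 ≈ 120.64 → 121.
Delhi 161.12: bracket 131.59–170.83 → index 101–150; slope 49/39.24, offset 29.53.
AQI = 101 + 49/39.24·29.53 ≈ 137.87 ⇒ 138.
Los Angeles: 279.55 lies in 235.84–281.02, so I_lo=201, I_hi=300, C_lo=235.84, C_hi=281.02.
(300−201)/(281.02−235.84) × (279.55−235.84) + 201 = 99/45.18 × 43.71 + 201 ≈ 296.78 → 297.
Kathmandu: 95.42 lies in 76.03–131.58, so I_lo=51, I_hi=100, C_lo=76.03, C_hi=131.58.
(100−51)/(131.58−76.03) × (95.42−76.03) + 51 = 49/55.55 × 19.39 + 51 ≈ 68.10 → 68.
AQIs: Pittsburgh=121, Delhi=138, Los Angeles=297, Kathmandu=68. Sum = 121 + 138 + 297 + 68 = 624.

624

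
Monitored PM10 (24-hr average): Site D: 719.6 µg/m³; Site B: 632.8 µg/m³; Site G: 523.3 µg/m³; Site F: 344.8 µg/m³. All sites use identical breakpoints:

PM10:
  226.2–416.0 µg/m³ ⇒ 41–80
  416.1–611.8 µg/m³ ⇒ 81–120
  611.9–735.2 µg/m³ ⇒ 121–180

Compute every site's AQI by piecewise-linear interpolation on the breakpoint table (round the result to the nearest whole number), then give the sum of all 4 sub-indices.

471

Site D 719.6: bracket 611.9–735.2 → index 121–180; slope 59/123.3, offset 107.7.
AQI = 121 + 59/123.3·107.7 ≈ 172.54 ⇒ 173.
Site B: 632.8 lies in 611.9–735.2, so I_lo=121, I_hi=180, C_lo=611.9, C_hi=735.2.
(180−121)/(735.2−611.9) × (632.8−611.9) + 121 = 59/123.3 × 20.9 + 121 ≈ 131.00 → 131.
Site G: 523.3 lies in 416.1–611.8, so I_lo=81, I_hi=120, C_lo=416.1, C_hi=611.8.
(120−81)/(611.8−416.1) × (523.3−416.1) + 81 = 39/195.7 × 107.2 + 81 ≈ 102.36 → 102.
Site F: 344.8 ∈ [226.2, 416.0] ↔ index [41, 80].
41 + (344.8−226.2)·(80−41)/(416.0−226.2) = 41 + 118.6·39/189.8 ≈ 65.37, so AQI = 65.
AQIs: Site D=173, Site B=131, Site G=102, Site F=65. Sum = 173 + 131 + 102 + 65 = 471.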